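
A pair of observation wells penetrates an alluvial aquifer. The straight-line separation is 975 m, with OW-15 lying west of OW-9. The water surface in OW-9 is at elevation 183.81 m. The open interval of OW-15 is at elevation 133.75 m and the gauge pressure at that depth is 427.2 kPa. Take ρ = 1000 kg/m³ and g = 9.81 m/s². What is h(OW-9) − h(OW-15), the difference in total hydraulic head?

Δh ≈ 6.51 m

Total head at OW-9: h = 183.81 m (water level in the piezometer is the total head).
Pressure head at OW-15: ψ = P/(ρg) = 427.2×1000 / (1000 × 9.81) = 43.55 m.
Total head at OW-15: h = z + ψ = 133.75 + 43.55 = 177.30 m.
Head difference: h(OW-9) − h(OW-15) = 183.81 − 177.30 = 6.51 m.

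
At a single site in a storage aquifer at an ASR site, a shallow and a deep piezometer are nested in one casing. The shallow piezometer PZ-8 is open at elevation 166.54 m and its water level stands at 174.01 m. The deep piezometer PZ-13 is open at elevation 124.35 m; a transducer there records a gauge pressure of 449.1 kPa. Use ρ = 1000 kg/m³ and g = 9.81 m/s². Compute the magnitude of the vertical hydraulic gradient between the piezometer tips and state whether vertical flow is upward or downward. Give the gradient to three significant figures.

|i_v| ≈ 0.0920; vertical flow is downward

Total head at PZ-8: h = 174.01 m (water level in the standpipe).
Pressure head at PZ-13: ψ = P/(ρg) = 449.1×1000 / (1000 × 9.81) = 45.78 m.
Total head at PZ-13: h = z + ψ = 124.35 + 45.78 = 170.13 m.
Δh = h(PZ-8) − h(PZ-13) = 174.01 − 170.13 = 3.88 m.
Vertical separation Δz = 166.54 − 124.35 = 42.19 m.
|i_v| = |Δh| / Δz = 3.88 / 42.19 = 0.0920.
Head is higher in the shallow piezometer, so vertical flow is downward (recharge condition).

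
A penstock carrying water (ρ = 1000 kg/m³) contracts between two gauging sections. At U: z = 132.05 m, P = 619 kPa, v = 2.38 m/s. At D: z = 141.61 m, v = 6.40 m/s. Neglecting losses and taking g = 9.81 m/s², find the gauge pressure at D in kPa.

Pressure head at U: ψ₁ = P₁/(ρg) = 619×1000 / (1000 × 9.81) = 63.10 m.
Velocity heads: v₁²/2g = 2.38²/19.62 = 0.289 m; v₂²/2g = 6.40²/19.62 = 2.088 m.
Total head H = z₁ + ψ₁ + v₁²/2g = 132.05 + 63.10 + 0.289 = 195.44 m.
ψ₂ = H − z₂ − v₂²/2g = 195.44 − 141.61 − 2.088 = 51.74 m.
P₂ = ρgψ₂ = 1000 × 9.81 × 51.74 ≈ 508 kPa.

P₂ ≈ 508 kPa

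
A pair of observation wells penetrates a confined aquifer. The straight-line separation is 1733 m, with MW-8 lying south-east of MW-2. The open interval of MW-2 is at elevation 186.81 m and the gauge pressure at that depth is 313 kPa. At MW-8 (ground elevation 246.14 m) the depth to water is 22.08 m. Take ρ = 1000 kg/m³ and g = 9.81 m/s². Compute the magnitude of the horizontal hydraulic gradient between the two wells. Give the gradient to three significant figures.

Pressure head at MW-2: ψ = P/(ρg) = 313×1000 / (1000 × 9.81) = 31.91 m.
Total head at MW-2: h = z + ψ = 186.81 + 31.91 = 218.72 m.
Total head at MW-8: h = 246.14 − 22.08 = 224.06 m.
Head difference: h(MW-2) − h(MW-8) = 218.72 − 224.06 = -5.34 m.
Hydraulic gradient: i = |Δh| / L = 5.34 / 1733 = 0.00308.

i ≈ 0.00308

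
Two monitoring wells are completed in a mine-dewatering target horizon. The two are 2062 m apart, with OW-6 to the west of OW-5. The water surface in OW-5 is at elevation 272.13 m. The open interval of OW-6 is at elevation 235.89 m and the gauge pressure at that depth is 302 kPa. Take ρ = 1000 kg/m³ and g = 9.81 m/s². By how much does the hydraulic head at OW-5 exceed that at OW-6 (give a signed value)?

Total head at OW-5: h = 272.13 m (water level in the piezometer is the total head).
Pressure head at OW-6: ψ = P/(ρg) = 302×1000 / (1000 × 9.81) = 30.78 m.
Total head at OW-6: h = z + ψ = 235.89 + 30.78 = 266.67 m.
Head difference: h(OW-5) − h(OW-6) = 272.13 − 266.67 = 5.46 m.

Δh ≈ 5.46 m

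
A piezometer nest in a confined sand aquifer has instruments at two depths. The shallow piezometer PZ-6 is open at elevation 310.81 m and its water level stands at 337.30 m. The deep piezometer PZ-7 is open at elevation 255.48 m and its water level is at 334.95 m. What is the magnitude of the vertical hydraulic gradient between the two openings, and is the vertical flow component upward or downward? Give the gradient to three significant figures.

Total head at PZ-6: h = 337.30 m (water level in the standpipe).
Total head at PZ-7: h = 334.95 m.
Δh = h(PZ-6) − h(PZ-7) = 337.30 − 334.95 = 2.35 m.
Vertical separation Δz = 310.81 − 255.48 = 55.33 m.
|i_v| = |Δh| / Δz = 2.35 / 55.33 = 0.0425.
Head is higher in the shallow piezometer, so vertical flow is downward (recharge condition).

|i_v| ≈ 0.0425; vertical flow is downward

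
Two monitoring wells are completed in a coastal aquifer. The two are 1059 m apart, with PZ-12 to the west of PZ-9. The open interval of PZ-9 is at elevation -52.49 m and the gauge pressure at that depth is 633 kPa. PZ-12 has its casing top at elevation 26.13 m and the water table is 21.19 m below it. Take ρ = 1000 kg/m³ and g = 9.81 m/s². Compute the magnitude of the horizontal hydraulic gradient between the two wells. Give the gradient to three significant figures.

i ≈ 0.00670

Pressure head at PZ-9: ψ = P/(ρg) = 633×1000 / (1000 × 9.81) = 64.53 m.
Total head at PZ-9: h = z + ψ = -52.49 + 64.53 = 12.04 m.
Total head at PZ-12: h = 26.13 − 21.19 = 4.94 m.
Head difference: h(PZ-9) − h(PZ-12) = 12.04 − 4.94 = 7.10 m.
Hydraulic gradient: i = |Δh| / L = 7.10 / 1059 = 0.00670.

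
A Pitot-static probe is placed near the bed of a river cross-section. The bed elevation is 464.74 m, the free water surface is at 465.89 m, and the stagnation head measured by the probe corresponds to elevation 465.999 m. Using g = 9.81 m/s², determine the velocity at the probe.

Near the bed, under hydrostatic conditions, the piezometric head (z + ψ) equals the free-surface elevation, 465.89 m.
Velocity head = total − piezometric = 465.999 − 465.89 = 0.109 m.
v = √(2g·h_v) = √(2 × 9.81 × 0.109) = 1.46 m/s.

v ≈ 1.46 m/s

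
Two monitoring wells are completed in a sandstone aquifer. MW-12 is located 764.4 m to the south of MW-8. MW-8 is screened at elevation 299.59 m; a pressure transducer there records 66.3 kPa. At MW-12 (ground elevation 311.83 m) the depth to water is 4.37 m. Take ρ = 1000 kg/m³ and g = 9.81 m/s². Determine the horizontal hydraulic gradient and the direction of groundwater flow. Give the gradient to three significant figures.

Pressure head at MW-8: ψ = P/(ρg) = 66.3×1000 / (1000 × 9.81) = 6.76 m.
Total head at MW-8: h = z + ψ = 299.59 + 6.76 = 306.35 m.
Total head at MW-12: h = 311.83 − 4.37 = 307.46 m.
Head difference: h(MW-8) − h(MW-12) = 306.35 − 307.46 = -1.11 m.
Hydraulic gradient: i = |Δh| / L = 1.11 / 764.4 = 0.00145.
Flow is from higher to lower head: from MW-12 toward MW-8, i.e. toward the north.

i ≈ 0.00145; groundwater flows toward the north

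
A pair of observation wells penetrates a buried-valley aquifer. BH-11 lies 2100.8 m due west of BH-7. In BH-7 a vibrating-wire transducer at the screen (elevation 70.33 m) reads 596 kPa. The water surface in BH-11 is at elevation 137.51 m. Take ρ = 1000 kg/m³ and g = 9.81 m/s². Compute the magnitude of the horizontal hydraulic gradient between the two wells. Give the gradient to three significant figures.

i ≈ 0.00306

Pressure head at BH-7: ψ = P/(ρg) = 596×1000 / (1000 × 9.81) = 60.75 m.
Total head at BH-7: h = z + ψ = 70.33 + 60.75 = 131.08 m.
Total head at BH-11: h = 137.51 m (water level in the piezometer is the total head).
Head difference: h(BH-7) − h(BH-11) = 131.08 − 137.51 = -6.43 m.
Hydraulic gradient: i = |Δh| / L = 6.43 / 2100.8 = 0.00306.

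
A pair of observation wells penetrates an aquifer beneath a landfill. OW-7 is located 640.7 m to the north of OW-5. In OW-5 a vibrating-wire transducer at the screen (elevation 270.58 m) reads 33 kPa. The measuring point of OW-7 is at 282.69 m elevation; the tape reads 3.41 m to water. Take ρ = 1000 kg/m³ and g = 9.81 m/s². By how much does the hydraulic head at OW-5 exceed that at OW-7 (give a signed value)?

Pressure head at OW-5: ψ = P/(ρg) = 33×1000 / (1000 × 9.81) = 3.36 m.
Total head at OW-5: h = z + ψ = 270.58 + 3.36 = 273.94 m.
Total head at OW-7: h = 282.69 − 3.41 = 279.28 m.
Head difference: h(OW-5) − h(OW-7) = 273.94 − 279.28 = -5.34 m.

Δh ≈ -5.34 m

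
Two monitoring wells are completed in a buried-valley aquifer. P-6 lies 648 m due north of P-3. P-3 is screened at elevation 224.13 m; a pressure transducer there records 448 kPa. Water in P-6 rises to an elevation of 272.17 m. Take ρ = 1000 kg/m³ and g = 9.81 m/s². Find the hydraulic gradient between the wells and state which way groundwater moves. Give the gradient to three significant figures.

Pressure head at P-3: ψ = P/(ρg) = 448×1000 / (1000 × 9.81) = 45.67 m.
Total head at P-3: h = z + ψ = 224.13 + 45.67 = 269.80 m.
Total head at P-6: h = 272.17 m (water level in the piezometer is the total head).
Head difference: h(P-3) − h(P-6) = 269.80 − 272.17 = -2.37 m.
Hydraulic gradient: i = |Δh| / L = 2.37 / 648 = 0.00366.
Flow is from higher to lower head: from P-6 toward P-3, i.e. toward the south.

i ≈ 0.00366; groundwater flows toward the south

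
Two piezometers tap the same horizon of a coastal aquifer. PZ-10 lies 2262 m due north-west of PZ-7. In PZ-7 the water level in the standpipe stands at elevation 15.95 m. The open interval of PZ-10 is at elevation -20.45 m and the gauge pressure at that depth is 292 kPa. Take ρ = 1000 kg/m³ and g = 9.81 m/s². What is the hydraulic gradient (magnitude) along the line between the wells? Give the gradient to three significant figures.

Total head at PZ-7: h = 15.95 m (water level in the piezometer is the total head).
Pressure head at PZ-10: ψ = P/(ρg) = 292×1000 / (1000 × 9.81) = 29.77 m.
Total head at PZ-10: h = z + ψ = -20.45 + 29.77 = 9.32 m.
Head difference: h(PZ-7) − h(PZ-10) = 15.95 − 9.32 = 6.63 m.
Hydraulic gradient: i = |Δh| / L = 6.63 / 2262 = 0.00293.

i ≈ 0.00293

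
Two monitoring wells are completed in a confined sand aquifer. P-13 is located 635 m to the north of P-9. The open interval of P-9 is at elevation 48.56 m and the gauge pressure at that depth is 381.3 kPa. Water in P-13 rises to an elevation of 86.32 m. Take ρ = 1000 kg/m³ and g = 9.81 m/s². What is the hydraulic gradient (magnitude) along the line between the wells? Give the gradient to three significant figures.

Pressure head at P-9: ψ = P/(ρg) = 381.3×1000 / (1000 × 9.81) = 38.87 m.
Total head at P-9: h = z + ψ = 48.56 + 38.87 = 87.43 m.
Total head at P-13: h = 86.32 m (water level in the piezometer is the total head).
Head difference: h(P-9) − h(P-13) = 87.43 − 86.32 = 1.11 m.
Hydraulic gradient: i = |Δh| / L = 1.11 / 635 = 0.00175.

i ≈ 0.00175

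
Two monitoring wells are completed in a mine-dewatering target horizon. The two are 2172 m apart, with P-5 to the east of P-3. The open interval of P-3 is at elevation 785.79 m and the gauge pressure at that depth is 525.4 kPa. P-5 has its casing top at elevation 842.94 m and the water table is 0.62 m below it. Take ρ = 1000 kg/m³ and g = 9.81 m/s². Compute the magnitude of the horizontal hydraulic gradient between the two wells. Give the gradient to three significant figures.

i ≈ 0.00137

Pressure head at P-3: ψ = P/(ρg) = 525.4×1000 / (1000 × 9.81) = 53.56 m.
Total head at P-3: h = z + ψ = 785.79 + 53.56 = 839.35 m.
Total head at P-5: h = 842.94 − 0.62 = 842.32 m.
Head difference: h(P-3) − h(P-5) = 839.35 − 842.32 = -2.97 m.
Hydraulic gradient: i = |Δh| / L = 2.97 / 2172 = 0.00137.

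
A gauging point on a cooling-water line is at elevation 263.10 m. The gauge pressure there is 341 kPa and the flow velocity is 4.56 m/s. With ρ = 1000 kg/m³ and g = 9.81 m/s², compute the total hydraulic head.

Pressure head ψ = P/(ρg) = 341×1000 / (1000 × 9.81) = 34.76 m.
Velocity head = v²/(2g) = 4.56² / (2 × 9.81) = 1.060 m.
h = z + ψ + v²/(2g) = 263.10 + 34.76 + 1.060 = 298.92 m.

h ≈ 298.92 m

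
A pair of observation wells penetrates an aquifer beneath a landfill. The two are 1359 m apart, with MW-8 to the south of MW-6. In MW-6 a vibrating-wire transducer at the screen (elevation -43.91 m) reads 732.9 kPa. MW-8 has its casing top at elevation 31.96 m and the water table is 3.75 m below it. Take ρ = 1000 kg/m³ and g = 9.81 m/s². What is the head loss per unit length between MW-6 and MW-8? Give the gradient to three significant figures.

i ≈ 0.00191 m/m

Pressure head at MW-6: ψ = P/(ρg) = 732.9×1000 / (1000 × 9.81) = 74.71 m.
Total head at MW-6: h = z + ψ = -43.91 + 74.71 = 30.80 m.
Total head at MW-8: h = 31.96 − 3.75 = 28.21 m.
Head difference: h(MW-6) − h(MW-8) = 30.80 − 28.21 = 2.59 m.
Hydraulic gradient: i = |Δh| / L = 2.59 / 1359 = 0.00191.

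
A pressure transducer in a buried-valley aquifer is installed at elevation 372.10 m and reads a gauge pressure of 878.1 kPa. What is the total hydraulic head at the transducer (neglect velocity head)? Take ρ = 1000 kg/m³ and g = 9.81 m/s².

h ≈ 461.61 m

ψ = P/(ρg) = 878.1×1000 / (1000 × 9.81) = 89.51 m.
h = z + ψ = 372.10 + 89.51 = 461.61 m.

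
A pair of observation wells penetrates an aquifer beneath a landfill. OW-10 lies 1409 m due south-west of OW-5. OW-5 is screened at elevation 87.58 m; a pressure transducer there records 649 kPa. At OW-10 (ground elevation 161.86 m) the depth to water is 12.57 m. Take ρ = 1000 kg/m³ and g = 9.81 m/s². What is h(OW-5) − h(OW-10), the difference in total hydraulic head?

Pressure head at OW-5: ψ = P/(ρg) = 649×1000 / (1000 × 9.81) = 66.16 m.
Total head at OW-5: h = z + ψ = 87.58 + 66.16 = 153.74 m.
Total head at OW-10: h = 161.86 − 12.57 = 149.29 m.
Head difference: h(OW-5) − h(OW-10) = 153.74 − 149.29 = 4.45 m.

Δh ≈ 4.45 m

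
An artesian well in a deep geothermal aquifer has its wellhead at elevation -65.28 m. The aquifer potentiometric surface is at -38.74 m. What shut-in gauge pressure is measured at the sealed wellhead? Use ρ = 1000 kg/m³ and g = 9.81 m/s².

Head above the cap: Δh = -38.74 − (-65.28) = 26.54 m.
P = ρgΔh = 1000 × 9.81 × 26.54 = 260357 Pa ≈ 260 kPa.

P ≈ 260 kPa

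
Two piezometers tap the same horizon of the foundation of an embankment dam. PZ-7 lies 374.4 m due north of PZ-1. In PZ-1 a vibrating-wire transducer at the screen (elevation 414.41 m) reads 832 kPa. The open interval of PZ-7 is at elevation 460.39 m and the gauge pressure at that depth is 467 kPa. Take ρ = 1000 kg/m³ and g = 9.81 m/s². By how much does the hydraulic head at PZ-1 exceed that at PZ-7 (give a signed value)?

Pressure head at PZ-1: ψ = P/(ρg) = 832×1000 / (1000 × 9.81) = 84.81 m.
Total head at PZ-1: h = z + ψ = 414.41 + 84.81 = 499.22 m.
Pressure head at PZ-7: ψ = P/(ρg) = 467×1000 / (1000 × 9.81) = 47.60 m.
Total head at PZ-7: h = z + ψ = 460.39 + 47.60 = 507.99 m.
Head difference: h(PZ-1) − h(PZ-7) = 499.22 − 507.99 = -8.77 m.

Δh ≈ -8.77 m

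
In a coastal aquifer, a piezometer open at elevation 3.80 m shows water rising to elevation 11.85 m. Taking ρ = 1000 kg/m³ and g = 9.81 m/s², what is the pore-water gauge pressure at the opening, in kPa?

Pressure head ψ = h − z = 11.85 − 3.80 = 8.05 m.
P = ρgψ = 1000 × 9.81 × 8.05 = 78970 Pa ≈ 79.0 kPa.

P ≈ 79.0 kPa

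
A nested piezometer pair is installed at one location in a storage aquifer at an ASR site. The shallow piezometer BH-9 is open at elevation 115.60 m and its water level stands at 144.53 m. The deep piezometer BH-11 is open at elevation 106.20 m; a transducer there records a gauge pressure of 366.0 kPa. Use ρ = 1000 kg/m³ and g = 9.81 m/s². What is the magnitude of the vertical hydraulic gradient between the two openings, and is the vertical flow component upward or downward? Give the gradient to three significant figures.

|i_v| ≈ 0.109; vertical flow is downward

Total head at BH-9: h = 144.53 m (water level in the standpipe).
Pressure head at BH-11: ψ = P/(ρg) = 366.0×1000 / (1000 × 9.81) = 37.31 m.
Total head at BH-11: h = z + ψ = 106.20 + 37.31 = 143.51 m.
Δh = h(BH-9) − h(BH-11) = 144.53 − 143.51 = 1.02 m.
Vertical separation Δz = 115.60 − 106.20 = 9.40 m.
|i_v| = |Δh| / Δz = 1.02 / 9.40 = 0.109.
Head is higher in the shallow piezometer, so vertical flow is downward (recharge condition).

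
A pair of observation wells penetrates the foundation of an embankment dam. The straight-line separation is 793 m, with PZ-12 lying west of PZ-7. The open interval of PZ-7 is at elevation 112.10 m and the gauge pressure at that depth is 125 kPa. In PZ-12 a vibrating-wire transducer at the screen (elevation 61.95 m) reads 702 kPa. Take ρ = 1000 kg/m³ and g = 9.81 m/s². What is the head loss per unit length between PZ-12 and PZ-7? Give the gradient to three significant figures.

Pressure head at PZ-7: ψ = P/(ρg) = 125×1000 / (1000 × 9.81) = 12.74 m.
Total head at PZ-7: h = z + ψ = 112.10 + 12.74 = 124.84 m.
Pressure head at PZ-12: ψ = P/(ρg) = 702×1000 / (1000 × 9.81) = 71.56 m.
Total head at PZ-12: h = z + ψ = 61.95 + 71.56 = 133.51 m.
Head difference: h(PZ-7) − h(PZ-12) = 124.84 − 133.51 = -8.67 m.
Hydraulic gradient: i = |Δh| / L = 8.67 / 793 = 0.0109.

i ≈ 0.0109 m/m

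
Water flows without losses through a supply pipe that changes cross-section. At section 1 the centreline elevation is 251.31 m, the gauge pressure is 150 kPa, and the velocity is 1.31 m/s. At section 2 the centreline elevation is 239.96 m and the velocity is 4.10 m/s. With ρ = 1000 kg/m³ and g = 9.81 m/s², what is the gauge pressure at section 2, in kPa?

Pressure head at 1: ψ₁ = P₁/(ρg) = 150×1000 / (1000 × 9.81) = 15.29 m.
Velocity heads: v₁²/2g = 1.31²/19.62 = 0.087 m; v₂²/2g = 4.10²/19.62 = 0.857 m.
Total head H = z₁ + ψ₁ + v₁²/2g = 251.31 + 15.29 + 0.087 = 266.69 m.
ψ₂ = H − z₂ − v₂²/2g = 266.69 − 239.96 − 0.857 = 25.87 m.
P₂ = ρgψ₂ = 1000 × 9.81 × 25.87 ≈ 254 kPa.

P₂ ≈ 254 kPa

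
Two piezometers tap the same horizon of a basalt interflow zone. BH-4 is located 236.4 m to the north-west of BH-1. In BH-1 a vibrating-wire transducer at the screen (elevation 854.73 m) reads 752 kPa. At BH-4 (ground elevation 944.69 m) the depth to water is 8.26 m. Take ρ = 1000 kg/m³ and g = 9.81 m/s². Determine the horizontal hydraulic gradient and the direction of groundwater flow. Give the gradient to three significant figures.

i ≈ 0.0213; groundwater flows toward the south-east

Pressure head at BH-1: ψ = P/(ρg) = 752×1000 / (1000 × 9.81) = 76.66 m.
Total head at BH-1: h = z + ψ = 854.73 + 76.66 = 931.39 m.
Total head at BH-4: h = 944.69 − 8.26 = 936.43 m.
Head difference: h(BH-1) − h(BH-4) = 931.39 − 936.43 = -5.04 m.
Hydraulic gradient: i = |Δh| / L = 5.04 / 236.4 = 0.0213.
Flow is from higher to lower head: from BH-4 toward BH-1, i.e. toward the south-east.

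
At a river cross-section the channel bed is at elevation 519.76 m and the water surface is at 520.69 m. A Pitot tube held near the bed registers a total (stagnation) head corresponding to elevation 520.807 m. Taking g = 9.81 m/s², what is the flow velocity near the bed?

Near the bed, under hydrostatic conditions, the piezometric head (z + ψ) equals the free-surface elevation, 520.69 m.
Velocity head = total − piezometric = 520.807 − 520.69 = 0.117 m.
v = √(2g·h_v) = √(2 × 9.81 × 0.117) = 1.52 m/s.

v ≈ 1.52 m/s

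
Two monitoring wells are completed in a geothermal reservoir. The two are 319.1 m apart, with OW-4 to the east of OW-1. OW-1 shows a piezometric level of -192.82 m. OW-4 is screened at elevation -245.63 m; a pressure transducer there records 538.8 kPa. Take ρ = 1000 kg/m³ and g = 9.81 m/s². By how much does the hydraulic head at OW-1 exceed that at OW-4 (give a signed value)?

Total head at OW-1: h = -192.82 m (water level in the piezometer is the total head).
Pressure head at OW-4: ψ = P/(ρg) = 538.8×1000 / (1000 × 9.81) = 54.92 m.
Total head at OW-4: h = z + ψ = -245.63 + 54.92 = -190.71 m.
Head difference: h(OW-1) − h(OW-4) = -192.82 − (-190.71) = -2.11 m.

Δh ≈ -2.11 m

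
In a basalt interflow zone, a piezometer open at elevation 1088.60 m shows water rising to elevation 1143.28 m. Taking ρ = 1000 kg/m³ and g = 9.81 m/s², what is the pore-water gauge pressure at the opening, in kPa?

Pressure head ψ = h − z = 1143.28 − 1088.60 = 54.68 m.
P = ρgψ = 1000 × 9.81 × 54.68 = 536411 Pa ≈ 536 kPa.

P ≈ 536 kPa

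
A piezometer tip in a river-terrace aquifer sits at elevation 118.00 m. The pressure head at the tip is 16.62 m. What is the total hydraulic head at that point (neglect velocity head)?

h = z + ψ = 118.00 + 16.62 = 134.62 m.

h ≈ 134.62 m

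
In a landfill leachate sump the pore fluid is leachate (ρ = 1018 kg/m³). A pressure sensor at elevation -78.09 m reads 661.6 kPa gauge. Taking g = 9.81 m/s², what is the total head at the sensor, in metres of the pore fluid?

h ≈ -11.84 m

ψ = P/(ρg) = 661.6×1000 / (1018 × 9.81) = 66.25 m.
h = z + ψ = -78.09 + 66.25 = -11.84 m.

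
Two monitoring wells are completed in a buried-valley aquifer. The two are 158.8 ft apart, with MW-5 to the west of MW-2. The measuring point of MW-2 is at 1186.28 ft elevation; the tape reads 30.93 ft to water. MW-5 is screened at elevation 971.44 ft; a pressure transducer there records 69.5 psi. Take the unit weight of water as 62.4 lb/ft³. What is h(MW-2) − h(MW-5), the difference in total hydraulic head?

Δh ≈ 23.53 ft

Total head at MW-2: h = 1186.28 − 30.93 = 1155.35 ft.
Pressure head at MW-5: ψ = 144·P/γ = 144 × 69.5 / 62.4 = 160.38 ft.
Total head at MW-5: h = z + ψ = 971.44 + 160.38 = 1131.82 ft.
Head difference: h(MW-2) − h(MW-5) = 1155.35 − 1131.82 = 23.53 ft.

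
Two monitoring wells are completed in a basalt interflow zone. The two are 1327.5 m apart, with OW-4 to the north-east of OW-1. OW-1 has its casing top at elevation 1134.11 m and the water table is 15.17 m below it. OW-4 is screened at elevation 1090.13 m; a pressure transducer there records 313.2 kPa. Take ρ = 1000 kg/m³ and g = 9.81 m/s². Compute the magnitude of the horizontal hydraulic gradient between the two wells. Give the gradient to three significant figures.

Total head at OW-1: h = 1134.11 − 15.17 = 1118.94 m.
Pressure head at OW-4: ψ = P/(ρg) = 313.2×1000 / (1000 × 9.81) = 31.93 m.
Total head at OW-4: h = z + ψ = 1090.13 + 31.93 = 1122.06 m.
Head difference: h(OW-1) − h(OW-4) = 1118.94 − 1122.06 = -3.12 m.
Hydraulic gradient: i = |Δh| / L = 3.12 / 1327.5 = 0.00235.

i ≈ 0.00235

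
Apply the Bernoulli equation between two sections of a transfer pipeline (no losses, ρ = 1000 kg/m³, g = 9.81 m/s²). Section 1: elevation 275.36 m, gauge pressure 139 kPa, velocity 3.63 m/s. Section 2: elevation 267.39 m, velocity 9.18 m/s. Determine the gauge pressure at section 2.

P₂ ≈ 182 kPa

Pressure head at 1: ψ₁ = P₁/(ρg) = 139×1000 / (1000 × 9.81) = 14.17 m.
Velocity heads: v₁²/2g = 3.63²/19.62 = 0.672 m; v₂²/2g = 9.18²/19.62 = 4.295 m.
Total head H = z₁ + ψ₁ + v₁²/2g = 275.36 + 14.17 + 0.672 = 290.20 m.
ψ₂ = H − z₂ − v₂²/2g = 290.20 − 267.39 − 4.295 = 18.52 m.
P₂ = ρgψ₂ = 1000 × 9.81 × 18.52 ≈ 182 kPa.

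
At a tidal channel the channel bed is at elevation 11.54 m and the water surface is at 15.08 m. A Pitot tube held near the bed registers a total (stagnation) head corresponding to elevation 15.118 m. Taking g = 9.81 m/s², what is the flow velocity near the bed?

v ≈ 0.863 m/s

Near the bed, under hydrostatic conditions, the piezometric head (z + ψ) equals the free-surface elevation, 15.08 m.
Velocity head = total − piezometric = 15.118 − 15.08 = 0.038 m.
v = √(2g·h_v) = √(2 × 9.81 × 0.038) = 0.863 m/s.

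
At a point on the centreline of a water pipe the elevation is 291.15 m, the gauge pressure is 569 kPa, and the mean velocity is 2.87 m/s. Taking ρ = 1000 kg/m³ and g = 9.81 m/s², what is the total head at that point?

h ≈ 349.57 m

Pressure head ψ = P/(ρg) = 569×1000 / (1000 × 9.81) = 58.00 m.
Velocity head = v²/(2g) = 2.87² / (2 × 9.81) = 0.420 m.
h = z + ψ + v²/(2g) = 291.15 + 58.00 + 0.420 = 349.57 m.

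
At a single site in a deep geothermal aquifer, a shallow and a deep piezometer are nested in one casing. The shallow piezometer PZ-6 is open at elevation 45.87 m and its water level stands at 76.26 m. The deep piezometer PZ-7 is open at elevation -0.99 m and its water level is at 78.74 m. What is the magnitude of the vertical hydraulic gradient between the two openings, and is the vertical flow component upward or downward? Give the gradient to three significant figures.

|i_v| ≈ 0.0529; vertical flow is upward

Total head at PZ-6: h = 76.26 m (water level in the standpipe).
Total head at PZ-7: h = 78.74 m.
Δh = h(PZ-6) − h(PZ-7) = 76.26 − 78.74 = -2.48 m.
Vertical separation Δz = 45.87 − (-0.99) = 46.86 m.
|i_v| = |Δh| / Δz = 2.48 / 46.86 = 0.0529.
Head is higher in the deep piezometer, so vertical flow is upward (discharge condition).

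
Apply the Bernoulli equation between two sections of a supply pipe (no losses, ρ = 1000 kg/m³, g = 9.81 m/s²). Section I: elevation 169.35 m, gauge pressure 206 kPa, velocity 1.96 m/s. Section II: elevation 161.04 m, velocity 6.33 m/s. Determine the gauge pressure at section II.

P₂ ≈ 269 kPa

Pressure head at I: ψ₁ = P₁/(ρg) = 206×1000 / (1000 × 9.81) = 21.00 m.
Velocity heads: v₁²/2g = 1.96²/19.62 = 0.196 m; v₂²/2g = 6.33²/19.62 = 2.042 m.
Total head H = z₁ + ψ₁ + v₁²/2g = 169.35 + 21.00 + 0.196 = 190.55 m.
ψ₂ = H − z₂ − v₂²/2g = 190.55 − 161.04 − 2.042 = 27.47 m.
P₂ = ρgψ₂ = 1000 × 9.81 × 27.47 ≈ 269 kPa.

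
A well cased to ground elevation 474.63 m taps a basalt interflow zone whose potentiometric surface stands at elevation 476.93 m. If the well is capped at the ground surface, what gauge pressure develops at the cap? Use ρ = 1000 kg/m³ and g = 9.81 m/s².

Head above the cap: Δh = 476.93 − 474.63 = 2.30 m.
P = ρgΔh = 1000 × 9.81 × 2.30 = 22563 Pa ≈ 22.6 kPa.

P ≈ 22.6 kPa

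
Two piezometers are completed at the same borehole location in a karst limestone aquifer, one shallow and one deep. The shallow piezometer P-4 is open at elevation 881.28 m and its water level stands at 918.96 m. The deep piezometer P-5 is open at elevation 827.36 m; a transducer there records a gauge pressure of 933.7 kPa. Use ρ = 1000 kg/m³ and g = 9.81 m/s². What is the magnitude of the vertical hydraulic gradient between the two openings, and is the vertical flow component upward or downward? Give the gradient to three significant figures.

|i_v| ≈ 0.0664; vertical flow is upward

Total head at P-4: h = 918.96 m (water level in the standpipe).
Pressure head at P-5: ψ = P/(ρg) = 933.7×1000 / (1000 × 9.81) = 95.18 m.
Total head at P-5: h = z + ψ = 827.36 + 95.18 = 922.54 m.
Δh = h(P-4) − h(P-5) = 918.96 − 922.54 = -3.58 m.
Vertical separation Δz = 881.28 − 827.36 = 53.92 m.
|i_v| = |Δh| / Δz = 3.58 / 53.92 = 0.0664.
Head is higher in the deep piezometer, so vertical flow is upward (discharge condition).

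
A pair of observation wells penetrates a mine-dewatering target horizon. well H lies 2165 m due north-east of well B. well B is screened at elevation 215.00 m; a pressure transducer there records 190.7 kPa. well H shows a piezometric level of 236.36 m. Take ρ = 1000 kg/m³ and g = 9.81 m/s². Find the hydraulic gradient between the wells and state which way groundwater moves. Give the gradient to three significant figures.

i ≈ 0.000887; groundwater flows toward the south-west

Pressure head at well B: ψ = P/(ρg) = 190.7×1000 / (1000 × 9.81) = 19.44 m.
Total head at well B: h = z + ψ = 215.00 + 19.44 = 234.44 m.
Total head at well H: h = 236.36 m (water level in the piezometer is the total head).
Head difference: h(well B) − h(well H) = 234.44 − 236.36 = -1.92 m.
Hydraulic gradient: i = |Δh| / L = 1.92 / 2165 = 0.000887.
Flow is from higher to lower head: from well H toward well B, i.e. toward the south-west.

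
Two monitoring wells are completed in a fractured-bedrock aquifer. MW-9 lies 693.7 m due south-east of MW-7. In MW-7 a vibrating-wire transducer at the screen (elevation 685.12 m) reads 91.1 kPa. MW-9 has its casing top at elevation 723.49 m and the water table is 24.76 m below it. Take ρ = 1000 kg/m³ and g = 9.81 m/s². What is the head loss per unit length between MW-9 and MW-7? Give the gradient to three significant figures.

i ≈ 0.00623 m/m

Pressure head at MW-7: ψ = P/(ρg) = 91.1×1000 / (1000 × 9.81) = 9.29 m.
Total head at MW-7: h = z + ψ = 685.12 + 9.29 = 694.41 m.
Total head at MW-9: h = 723.49 − 24.76 = 698.73 m.
Head difference: h(MW-7) − h(MW-9) = 694.41 − 698.73 = -4.32 m.
Hydraulic gradient: i = |Δh| / L = 4.32 / 693.7 = 0.00623.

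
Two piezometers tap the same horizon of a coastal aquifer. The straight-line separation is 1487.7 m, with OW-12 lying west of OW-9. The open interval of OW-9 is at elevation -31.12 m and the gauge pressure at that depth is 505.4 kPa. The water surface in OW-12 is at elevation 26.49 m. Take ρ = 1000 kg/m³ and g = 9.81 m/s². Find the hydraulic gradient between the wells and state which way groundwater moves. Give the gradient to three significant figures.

Pressure head at OW-9: ψ = P/(ρg) = 505.4×1000 / (1000 × 9.81) = 51.52 m.
Total head at OW-9: h = z + ψ = -31.12 + 51.52 = 20.40 m.
Total head at OW-12: h = 26.49 m (water level in the piezometer is the total head).
Head difference: h(OW-9) − h(OW-12) = 20.40 − 26.49 = -6.09 m.
Hydraulic gradient: i = |Δh| / L = 6.09 / 1487.7 = 0.00409.
Flow is from higher to lower head: from OW-12 toward OW-9, i.e. toward the east.

i ≈ 0.00409; groundwater flows toward the east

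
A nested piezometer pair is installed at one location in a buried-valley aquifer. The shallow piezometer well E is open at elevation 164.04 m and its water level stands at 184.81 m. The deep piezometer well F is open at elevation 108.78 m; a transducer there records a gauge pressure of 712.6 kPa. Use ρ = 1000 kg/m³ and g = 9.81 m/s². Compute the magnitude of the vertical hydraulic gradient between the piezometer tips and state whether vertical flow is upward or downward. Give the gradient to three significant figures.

Total head at well E: h = 184.81 m (water level in the standpipe).
Pressure head at well F: ψ = P/(ρg) = 712.6×1000 / (1000 × 9.81) = 72.64 m.
Total head at well F: h = z + ψ = 108.78 + 72.64 = 181.42 m.
Δh = h(well E) − h(well F) = 184.81 − 181.42 = 3.39 m.
Vertical separation Δz = 164.04 − 108.78 = 55.26 m.
|i_v| = |Δh| / Δz = 3.39 / 55.26 = 0.0613.
Head is higher in the shallow piezometer, so vertical flow is downward (recharge condition).

|i_v| ≈ 0.0613; vertical flow is downward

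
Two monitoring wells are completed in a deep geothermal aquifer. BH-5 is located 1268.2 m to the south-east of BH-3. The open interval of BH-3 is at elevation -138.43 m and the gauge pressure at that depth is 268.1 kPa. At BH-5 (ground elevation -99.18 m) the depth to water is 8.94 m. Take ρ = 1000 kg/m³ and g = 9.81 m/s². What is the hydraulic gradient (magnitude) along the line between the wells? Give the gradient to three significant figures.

Pressure head at BH-3: ψ = P/(ρg) = 268.1×1000 / (1000 × 9.81) = 27.33 m.
Total head at BH-3: h = z + ψ = -138.43 + 27.33 = -111.10 m.
Total head at BH-5: h = -99.18 − 8.94 = -108.12 m.
Head difference: h(BH-3) − h(BH-5) = -111.10 − (-108.12) = -2.98 m.
Hydraulic gradient: i = |Δh| / L = 2.98 / 1268.2 = 0.00235.

i ≈ 0.00235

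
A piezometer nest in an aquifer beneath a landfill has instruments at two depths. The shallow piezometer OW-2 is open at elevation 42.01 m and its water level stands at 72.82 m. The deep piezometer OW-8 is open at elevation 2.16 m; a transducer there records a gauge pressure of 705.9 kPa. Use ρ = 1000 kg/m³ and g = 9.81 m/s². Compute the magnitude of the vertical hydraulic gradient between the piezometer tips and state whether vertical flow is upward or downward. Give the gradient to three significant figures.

|i_v| ≈ 0.0326; vertical flow is upward

Total head at OW-2: h = 72.82 m (water level in the standpipe).
Pressure head at OW-8: ψ = P/(ρg) = 705.9×1000 / (1000 × 9.81) = 71.96 m.
Total head at OW-8: h = z + ψ = 2.16 + 71.96 = 74.12 m.
Δh = h(OW-2) − h(OW-8) = 72.82 − 74.12 = -1.30 m.
Vertical separation Δz = 42.01 − 2.16 = 39.85 m.
|i_v| = |Δh| / Δz = 1.30 / 39.85 = 0.0326.
Head is higher in the deep piezometer, so vertical flow is upward (discharge condition).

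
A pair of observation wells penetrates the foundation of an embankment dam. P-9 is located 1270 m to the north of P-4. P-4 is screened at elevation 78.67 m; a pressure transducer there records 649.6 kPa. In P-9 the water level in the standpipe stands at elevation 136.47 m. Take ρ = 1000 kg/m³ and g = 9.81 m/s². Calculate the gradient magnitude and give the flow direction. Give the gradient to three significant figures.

i ≈ 0.00663; groundwater flows toward the north

Pressure head at P-4: ψ = P/(ρg) = 649.6×1000 / (1000 × 9.81) = 66.22 m.
Total head at P-4: h = z + ψ = 78.67 + 66.22 = 144.89 m.
Total head at P-9: h = 136.47 m (water level in the piezometer is the total head).
Head difference: h(P-4) − h(P-9) = 144.89 − 136.47 = 8.42 m.
Hydraulic gradient: i = |Δh| / L = 8.42 / 1270 = 0.00663.
Flow is from higher to lower head: from P-4 toward P-9, i.e. toward the north.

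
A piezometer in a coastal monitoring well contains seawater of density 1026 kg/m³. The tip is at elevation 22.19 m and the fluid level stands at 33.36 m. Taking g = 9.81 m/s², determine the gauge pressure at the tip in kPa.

Pressure head ψ = h − z = 33.36 − 22.19 = 11.17 m.
P = ρgψ = 1026 × 9.81 × 11.17 = 112427 Pa ≈ 112 kPa.

P ≈ 112 kPa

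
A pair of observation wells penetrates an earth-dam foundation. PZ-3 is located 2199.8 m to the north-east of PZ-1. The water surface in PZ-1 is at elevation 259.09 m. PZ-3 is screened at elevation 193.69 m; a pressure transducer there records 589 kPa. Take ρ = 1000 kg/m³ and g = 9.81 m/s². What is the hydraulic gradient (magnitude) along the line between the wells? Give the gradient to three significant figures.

i ≈ 0.00244

Total head at PZ-1: h = 259.09 m (water level in the piezometer is the total head).
Pressure head at PZ-3: ψ = P/(ρg) = 589×1000 / (1000 × 9.81) = 60.04 m.
Total head at PZ-3: h = z + ψ = 193.69 + 60.04 = 253.73 m.
Head difference: h(PZ-1) − h(PZ-3) = 259.09 − 253.73 = 5.36 m.
Hydraulic gradient: i = |Δh| / L = 5.36 / 2199.8 = 0.00244.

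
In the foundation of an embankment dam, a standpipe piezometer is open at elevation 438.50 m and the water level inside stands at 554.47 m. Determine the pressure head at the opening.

Total head h = 554.47 m (the water-surface elevation in the piezometer).
Pressure head ψ = h − z = 554.47 − 438.50 = 115.97 m.

ψ ≈ 115.97 m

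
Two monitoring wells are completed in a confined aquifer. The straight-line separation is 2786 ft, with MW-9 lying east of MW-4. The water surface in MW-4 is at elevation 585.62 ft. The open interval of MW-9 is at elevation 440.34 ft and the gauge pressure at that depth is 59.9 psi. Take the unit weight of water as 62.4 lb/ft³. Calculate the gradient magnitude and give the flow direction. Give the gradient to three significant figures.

i ≈ 0.00253; groundwater flows toward the east

Total head at MW-4: h = 585.62 ft (water level in the piezometer is the total head).
Pressure head at MW-9: ψ = 144·P/γ = 144 × 59.9 / 62.4 = 138.23 ft.
Total head at MW-9: h = z + ψ = 440.34 + 138.23 = 578.57 ft.
Head difference: h(MW-4) − h(MW-9) = 585.62 − 578.57 = 7.05 ft.
Hydraulic gradient: i = |Δh| / L = 7.05 / 2786 = 0.00253.
Flow is from higher to lower head: from MW-4 toward MW-9, i.e. toward the east.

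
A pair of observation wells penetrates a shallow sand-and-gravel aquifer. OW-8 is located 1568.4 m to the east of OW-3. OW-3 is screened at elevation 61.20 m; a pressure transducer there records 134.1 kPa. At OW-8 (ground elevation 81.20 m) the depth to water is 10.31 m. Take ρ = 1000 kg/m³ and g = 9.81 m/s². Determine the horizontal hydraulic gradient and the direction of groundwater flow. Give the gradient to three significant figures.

i ≈ 0.00254; groundwater flows toward the east

Pressure head at OW-3: ψ = P/(ρg) = 134.1×1000 / (1000 × 9.81) = 13.67 m.
Total head at OW-3: h = z + ψ = 61.20 + 13.67 = 74.87 m.
Total head at OW-8: h = 81.20 − 10.31 = 70.89 m.
Head difference: h(OW-3) − h(OW-8) = 74.87 − 70.89 = 3.98 m.
Hydraulic gradient: i = |Δh| / L = 3.98 / 1568.4 = 0.00254.
Flow is from higher to lower head: from OW-3 toward OW-8, i.e. toward the east.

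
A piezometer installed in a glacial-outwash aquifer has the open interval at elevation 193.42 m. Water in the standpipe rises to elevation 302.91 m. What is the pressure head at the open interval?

ψ ≈ 109.49 m

Total head h = 302.91 m (the water-surface elevation in the piezometer).
Pressure head ψ = h − z = 302.91 − 193.42 = 109.49 m.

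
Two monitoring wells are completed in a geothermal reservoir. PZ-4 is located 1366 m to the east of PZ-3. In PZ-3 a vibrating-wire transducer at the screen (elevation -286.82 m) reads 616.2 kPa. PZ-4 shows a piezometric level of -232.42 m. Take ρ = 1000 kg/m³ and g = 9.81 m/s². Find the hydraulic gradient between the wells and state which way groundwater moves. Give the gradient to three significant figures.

Pressure head at PZ-3: ψ = P/(ρg) = 616.2×1000 / (1000 × 9.81) = 62.81 m.
Total head at PZ-3: h = z + ψ = -286.82 + 62.81 = -224.01 m.
Total head at PZ-4: h = -232.42 m (water level in the piezometer is the total head).
Head difference: h(PZ-3) − h(PZ-4) = -224.01 − (-232.42) = 8.41 m.
Hydraulic gradient: i = |Δh| / L = 8.41 / 1366 = 0.00616.
Flow is from higher to lower head: from PZ-3 toward PZ-4, i.e. toward the east.

i ≈ 0.00616; groundwater flows toward the east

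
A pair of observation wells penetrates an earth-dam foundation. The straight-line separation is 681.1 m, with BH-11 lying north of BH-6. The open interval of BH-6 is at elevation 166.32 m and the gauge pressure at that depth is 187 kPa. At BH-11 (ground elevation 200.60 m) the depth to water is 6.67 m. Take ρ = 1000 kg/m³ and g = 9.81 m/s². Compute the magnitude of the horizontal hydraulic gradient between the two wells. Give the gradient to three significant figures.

i ≈ 0.0126

Pressure head at BH-6: ψ = P/(ρg) = 187×1000 / (1000 × 9.81) = 19.06 m.
Total head at BH-6: h = z + ψ = 166.32 + 19.06 = 185.38 m.
Total head at BH-11: h = 200.60 − 6.67 = 193.93 m.
Head difference: h(BH-6) − h(BH-11) = 185.38 − 193.93 = -8.55 m.
Hydraulic gradient: i = |Δh| / L = 8.55 / 681.1 = 0.0126.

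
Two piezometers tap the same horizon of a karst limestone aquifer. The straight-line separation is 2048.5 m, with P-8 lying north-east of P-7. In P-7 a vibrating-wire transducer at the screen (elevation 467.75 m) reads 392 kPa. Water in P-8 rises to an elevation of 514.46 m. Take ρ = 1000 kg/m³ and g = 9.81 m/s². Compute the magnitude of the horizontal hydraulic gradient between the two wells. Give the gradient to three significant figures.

i ≈ 0.00330

Pressure head at P-7: ψ = P/(ρg) = 392×1000 / (1000 × 9.81) = 39.96 m.
Total head at P-7: h = z + ψ = 467.75 + 39.96 = 507.71 m.
Total head at P-8: h = 514.46 m (water level in the piezometer is the total head).
Head difference: h(P-7) − h(P-8) = 507.71 − 514.46 = -6.75 m.
Hydraulic gradient: i = |Δh| / L = 6.75 / 2048.5 = 0.00330.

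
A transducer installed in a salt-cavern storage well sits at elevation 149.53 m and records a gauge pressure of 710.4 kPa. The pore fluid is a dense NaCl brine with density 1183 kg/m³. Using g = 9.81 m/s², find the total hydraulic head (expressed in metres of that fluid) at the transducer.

ψ = P/(ρg) = 710.4×1000 / (1183 × 9.81) = 61.21 m.
h = z + ψ = 149.53 + 61.21 = 210.74 m.

h ≈ 210.74 m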